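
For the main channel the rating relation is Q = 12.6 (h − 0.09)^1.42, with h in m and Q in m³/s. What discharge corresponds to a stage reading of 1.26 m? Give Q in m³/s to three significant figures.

Q = 12.6 × (1.26 − 0.09)^1.42 = 12.6 × 1.17^1.42 = 15.75 m³/s

15.7 m³/s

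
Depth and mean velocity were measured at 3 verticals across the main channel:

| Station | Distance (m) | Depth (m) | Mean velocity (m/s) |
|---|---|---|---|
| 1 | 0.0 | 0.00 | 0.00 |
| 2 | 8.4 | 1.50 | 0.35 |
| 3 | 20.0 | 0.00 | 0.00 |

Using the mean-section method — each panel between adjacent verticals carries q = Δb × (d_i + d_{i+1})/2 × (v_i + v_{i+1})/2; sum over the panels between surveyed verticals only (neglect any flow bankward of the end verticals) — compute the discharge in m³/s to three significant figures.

2.63 m³/s

Panel 1-2: Δb = 8.4 m, d̄ = (0.00+1.50)/2 = 0.75, v̄ = (0.00+0.35)/2 = 0.175 → q = 8.4×0.75×0.175 = 1.103 m³/s
Panel 2-3: Δb = 11.6 m, d̄ = (1.50+0.00)/2 = 0.75, v̄ = (0.35+0.00)/2 = 0.175 → q = 11.6×0.75×0.175 = 1.523 m³/s
Q = Σ q = 2.625 m³/s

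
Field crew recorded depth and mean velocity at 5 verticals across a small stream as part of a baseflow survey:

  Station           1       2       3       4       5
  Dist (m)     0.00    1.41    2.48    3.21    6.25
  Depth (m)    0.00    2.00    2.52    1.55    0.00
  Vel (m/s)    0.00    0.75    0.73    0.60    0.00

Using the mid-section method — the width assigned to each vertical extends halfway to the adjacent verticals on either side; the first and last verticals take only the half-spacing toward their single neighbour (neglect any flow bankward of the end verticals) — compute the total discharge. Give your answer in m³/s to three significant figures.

5.27 m³/s

w_2 = (2.48 − 0.00)/2 = 1.24 m; q_2 = 0.75 × 2.00 × 1.24 = 1.860 m³/s
w_3 = (3.21 − 1.41)/2 = 0.9 m; q_3 = 0.73 × 2.52 × 0.9 = 1.656 m³/s
w_4 = (6.25 − 2.48)/2 = 1.885 m; q_4 = 0.60 × 1.55 × 1.885 = 1.753 m³/s
Stations 1, 5 contribute zero (depth or velocity is 0).
Q = Σ qᵢ = 5.269 m³/s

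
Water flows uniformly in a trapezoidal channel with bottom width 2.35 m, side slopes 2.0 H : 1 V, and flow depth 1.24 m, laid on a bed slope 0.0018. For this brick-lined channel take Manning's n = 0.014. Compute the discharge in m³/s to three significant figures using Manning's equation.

15.1 m³/s

A = (b + z·y)·y = (2.35 + 2.0×1.24)×1.24 = 5.989 m²
P = b + 2y√(1+z²) = 2.35 + 2×1.24×√(1+2.0²) = 7.895 m
R = A/P = 5.989/7.895 = 0.7586 m
Q = (1/n)·A·R^(2/3)·S^(1/2) = (1/0.014) × 5.989 × 0.7586^(2/3) × 0.0018^(1/2) = 15.10 m³/s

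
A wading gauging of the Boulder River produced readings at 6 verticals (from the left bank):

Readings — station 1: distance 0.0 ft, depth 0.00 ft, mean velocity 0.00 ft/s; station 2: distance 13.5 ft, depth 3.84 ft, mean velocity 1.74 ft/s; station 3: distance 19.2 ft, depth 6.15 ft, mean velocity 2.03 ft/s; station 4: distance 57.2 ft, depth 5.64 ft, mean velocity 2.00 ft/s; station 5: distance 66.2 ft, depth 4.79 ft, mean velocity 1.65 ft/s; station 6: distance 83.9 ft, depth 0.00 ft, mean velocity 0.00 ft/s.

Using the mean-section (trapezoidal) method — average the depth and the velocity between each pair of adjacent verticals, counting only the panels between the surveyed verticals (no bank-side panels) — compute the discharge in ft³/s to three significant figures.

648 ft³/s

Panel 1-2: Δb = 13.5 ft, d̄ = (0.00+3.84)/2 = 1.92, v̄ = (0.00+1.74)/2 = 0.87 → q = 13.5×1.92×0.87 = 22.55 ft³/s
Panel 2-3: Δb = 5.7 ft, d̄ = (3.84+6.15)/2 = 4.995, v̄ = (1.74+2.03)/2 = 1.885 → q = 5.7×4.995×1.885 = 53.67 ft³/s
Panel 3-4: Δb = 38 ft, d̄ = (6.15+5.64)/2 = 5.895, v̄ = (2.03+2.00)/2 = 2.015 → q = 38×5.895×2.015 = 451.4 ft³/s
Panel 4-5: Δb = 9 ft, d̄ = (5.64+4.79)/2 = 5.215, v̄ = (2.00+1.65)/2 = 1.825 → q = 9×5.215×1.825 = 85.66 ft³/s
Panel 5-6: Δb = 17.7 ft, d̄ = (4.79+0.00)/2 = 2.395, v̄ = (1.65+0.00)/2 = 0.825 → q = 17.7×2.395×0.825 = 34.97 ft³/s
Q = Σ q = 648.2 ft³/s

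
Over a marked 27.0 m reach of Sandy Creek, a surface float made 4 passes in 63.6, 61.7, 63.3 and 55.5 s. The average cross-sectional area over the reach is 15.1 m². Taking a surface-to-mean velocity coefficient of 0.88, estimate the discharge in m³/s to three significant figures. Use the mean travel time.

5.88 m³/s

t̄ = (63.6 + 61.7 + 63.3 + 55.5) / 4 = 61.025 s
v_surface = L / t̄ = 27.0 / 61.025 = 0.4424 m/s
v_mean = 0.88 × 0.4424 = 0.3893 m/s
Q = A × v_mean = 15.1 × 0.3893 = 5.879 m³/s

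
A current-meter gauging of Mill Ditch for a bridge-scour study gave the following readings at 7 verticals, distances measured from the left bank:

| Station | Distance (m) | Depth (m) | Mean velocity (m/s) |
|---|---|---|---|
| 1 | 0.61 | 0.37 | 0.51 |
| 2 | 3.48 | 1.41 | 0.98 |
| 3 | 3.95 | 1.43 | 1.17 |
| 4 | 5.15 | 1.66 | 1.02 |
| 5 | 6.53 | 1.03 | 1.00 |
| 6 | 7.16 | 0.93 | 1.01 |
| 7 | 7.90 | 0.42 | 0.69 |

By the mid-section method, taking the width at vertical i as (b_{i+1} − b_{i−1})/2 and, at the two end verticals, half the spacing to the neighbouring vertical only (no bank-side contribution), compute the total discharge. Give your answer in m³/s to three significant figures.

w_1 = (3.48 − 0.61)/2 = 1.435 m; q_1 = 0.51 × 0.37 × 1.435 = 0.2708 m³/s
w_2 = (3.95 − 0.61)/2 = 1.67 m; q_2 = 0.98 × 1.41 × 1.67 = 2.308 m³/s
w_3 = (5.15 − 3.48)/2 = 0.835 m; q_3 = 1.17 × 1.43 × 0.835 = 1.397 m³/s
w_4 = (6.53 − 3.95)/2 = 1.29 m; q_4 = 1.02 × 1.66 × 1.29 = 2.184 m³/s
w_5 = (7.16 − 5.15)/2 = 1.005 m; q_5 = 1.00 × 1.03 × 1.005 = 1.035 m³/s
w_6 = (7.90 − 6.53)/2 = 0.685 m; q_6 = 1.01 × 0.93 × 0.685 = 0.6434 m³/s
w_7 = (7.90 − 7.16)/2 = 0.37 m; q_7 = 0.69 × 0.42 × 0.37 = 0.1072 m³/s
Q = Σ qᵢ = 7.945 m³/s

7.95 m³/s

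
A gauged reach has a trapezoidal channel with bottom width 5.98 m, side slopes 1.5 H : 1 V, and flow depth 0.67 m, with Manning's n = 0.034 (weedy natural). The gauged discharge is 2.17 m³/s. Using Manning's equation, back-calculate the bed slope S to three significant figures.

0.000542

A = (b + z·y)·y = (5.98 + 1.5×0.67)×0.67 = 4.680 m²
P = b + 2y√(1+z²) = 5.98 + 2×0.67×√(1+1.5²) = 8.396 m
R = A/P = 4.680/8.396 = 0.5574 m
S = (Q·n / (1·A·R^(2/3)))² = (2.17×0.034 / (1×4.680×0.6773))² = 0.0005418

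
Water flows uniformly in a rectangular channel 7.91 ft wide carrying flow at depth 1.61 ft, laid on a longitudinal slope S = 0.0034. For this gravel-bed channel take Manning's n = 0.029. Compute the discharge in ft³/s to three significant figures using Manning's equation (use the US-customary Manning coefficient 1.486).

41.6 ft³/s

A = b·y = 7.91 × 1.61 = 12.74 ft²
P = b + 2y = 7.91 + 2×1.61 = 11.13 ft
R = A/P = 12.74/11.13 = 1.144 ft
Q = (1.486/n)·A·R^(2/3)·S^(1/2) = (1.486/0.029) × 12.74 × 1.144^(2/3) × 0.0034^(1/2) = 41.63 ft³/s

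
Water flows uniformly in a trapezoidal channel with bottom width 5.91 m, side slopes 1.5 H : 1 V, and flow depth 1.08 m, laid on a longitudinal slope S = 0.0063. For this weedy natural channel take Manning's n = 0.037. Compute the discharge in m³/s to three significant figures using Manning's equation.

A = (b + z·y)·y = (5.91 + 1.5×1.08)×1.08 = 8.132 m²
P = b + 2y√(1+z²) = 5.91 + 2×1.08×√(1+1.5²) = 9.804 m
R = A/P = 8.132/9.804 = 0.8295 m
Q = (1/n)·A·R^(2/3)·S^(1/2) = (1/0.037) × 8.132 × 0.8295^(2/3) × 0.0063^(1/2) = 15.40 m³/s

15.4 m³/s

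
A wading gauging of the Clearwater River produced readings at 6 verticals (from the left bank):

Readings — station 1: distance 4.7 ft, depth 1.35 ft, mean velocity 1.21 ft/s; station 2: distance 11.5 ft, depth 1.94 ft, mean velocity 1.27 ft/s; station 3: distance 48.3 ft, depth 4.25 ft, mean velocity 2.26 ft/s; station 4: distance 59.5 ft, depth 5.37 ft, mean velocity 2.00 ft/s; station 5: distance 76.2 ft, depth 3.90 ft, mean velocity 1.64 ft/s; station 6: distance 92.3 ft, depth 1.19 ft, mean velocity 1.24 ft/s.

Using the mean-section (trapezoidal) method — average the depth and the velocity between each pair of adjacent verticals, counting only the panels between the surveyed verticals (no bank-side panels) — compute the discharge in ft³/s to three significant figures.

Panel 1-2: Δb = 6.8 ft, d̄ = (1.35+1.94)/2 = 1.645, v̄ = (1.21+1.27)/2 = 1.24 → q = 6.8×1.645×1.24 = 13.87 ft³/s
Panel 2-3: Δb = 36.8 ft, d̄ = (1.94+4.25)/2 = 3.095, v̄ = (1.27+2.26)/2 = 1.765 → q = 36.8×3.095×1.765 = 201.0 ft³/s
Panel 3-4: Δb = 11.2 ft, d̄ = (4.25+5.37)/2 = 4.81, v̄ = (2.26+2.00)/2 = 2.13 → q = 11.2×4.81×2.13 = 114.7 ft³/s
Panel 4-5: Δb = 16.7 ft, d̄ = (5.37+3.90)/2 = 4.635, v̄ = (2.00+1.64)/2 = 1.82 → q = 16.7×4.635×1.82 = 140.9 ft³/s
Panel 5-6: Δb = 16.1 ft, d̄ = (3.90+1.19)/2 = 2.545, v̄ = (1.64+1.24)/2 = 1.44 → q = 16.1×2.545×1.44 = 59.00 ft³/s
Q = Σ q = 529.5 ft³/s

530 ft³/s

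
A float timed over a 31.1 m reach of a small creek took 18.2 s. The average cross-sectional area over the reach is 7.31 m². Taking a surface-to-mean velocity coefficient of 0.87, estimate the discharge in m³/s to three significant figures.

10.9 m³/s

v_surface = L / t̄ = 31.1 / 18.2 = 1.709 m/s
v_mean = 0.87 × 1.709 = 1.487 m/s
Q = A × v_mean = 7.31 × 1.487 = 10.87 m³/s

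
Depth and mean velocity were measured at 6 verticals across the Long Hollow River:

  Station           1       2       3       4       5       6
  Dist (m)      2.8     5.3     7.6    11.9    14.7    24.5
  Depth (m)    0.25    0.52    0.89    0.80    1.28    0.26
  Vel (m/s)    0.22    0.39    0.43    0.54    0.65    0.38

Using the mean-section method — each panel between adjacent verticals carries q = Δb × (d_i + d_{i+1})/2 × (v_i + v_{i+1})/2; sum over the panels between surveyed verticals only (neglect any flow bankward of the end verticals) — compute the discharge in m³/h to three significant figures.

30000 m³/h

Panel 1-2: Δb = 2.5 m, d̄ = (0.25+0.52)/2 = 0.385, v̄ = (0.22+0.39)/2 = 0.305 → q = 2.5×0.385×0.305 = 0.2936 m³/s
Panel 2-3: Δb = 2.3 m, d̄ = (0.52+0.89)/2 = 0.705, v̄ = (0.39+0.43)/2 = 0.41 → q = 2.3×0.705×0.41 = 0.6648 m³/s
Panel 3-4: Δb = 4.3 m, d̄ = (0.89+0.80)/2 = 0.845, v̄ = (0.43+0.54)/2 = 0.485 → q = 4.3×0.845×0.485 = 1.762 m³/s
Panel 4-5: Δb = 2.8 m, d̄ = (0.80+1.28)/2 = 1.04, v̄ = (0.54+0.65)/2 = 0.595 → q = 2.8×1.04×0.595 = 1.733 m³/s
Panel 5-6: Δb = 9.8 m, d̄ = (1.28+0.26)/2 = 0.77, v̄ = (0.65+0.38)/2 = 0.515 → q = 9.8×0.77×0.515 = 3.886 m³/s
Q = Σ q = 8.339 m³/s
= 8.339 × 3600 = 30020 m³/h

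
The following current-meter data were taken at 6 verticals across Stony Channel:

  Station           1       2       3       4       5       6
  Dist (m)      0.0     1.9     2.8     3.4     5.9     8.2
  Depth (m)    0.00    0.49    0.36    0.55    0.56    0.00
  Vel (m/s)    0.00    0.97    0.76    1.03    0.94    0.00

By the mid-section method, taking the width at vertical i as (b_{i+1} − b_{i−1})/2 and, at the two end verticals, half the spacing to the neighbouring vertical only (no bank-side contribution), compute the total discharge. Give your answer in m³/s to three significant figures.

3.01 m³/s

w_2 = (2.8 − 0.0)/2 = 1.4 m; q_2 = 0.97 × 0.49 × 1.4 = 0.6654 m³/s
w_3 = (3.4 − 1.9)/2 = 0.75 m; q_3 = 0.76 × 0.36 × 0.75 = 0.2052 m³/s
w_4 = (5.9 − 2.8)/2 = 1.55 m; q_4 = 1.03 × 0.55 × 1.55 = 0.8781 m³/s
w_5 = (8.2 − 3.4)/2 = 2.4 m; q_5 = 0.94 × 0.56 × 2.4 = 1.263 m³/s
Stations 1, 6 contribute zero (depth or velocity is 0).
Q = Σ qᵢ = 3.012 m³/s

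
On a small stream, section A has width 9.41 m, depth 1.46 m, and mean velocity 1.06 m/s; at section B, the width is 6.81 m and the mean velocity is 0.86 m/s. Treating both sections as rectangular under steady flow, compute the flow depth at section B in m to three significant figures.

2.49 m

Q = A₁V₁ = (9.41×1.46) × 1.06 = 14.56 m³/s
d₂ = Q/(b₂ V₂) = 14.56/(6.81×0.86) = 2.487 m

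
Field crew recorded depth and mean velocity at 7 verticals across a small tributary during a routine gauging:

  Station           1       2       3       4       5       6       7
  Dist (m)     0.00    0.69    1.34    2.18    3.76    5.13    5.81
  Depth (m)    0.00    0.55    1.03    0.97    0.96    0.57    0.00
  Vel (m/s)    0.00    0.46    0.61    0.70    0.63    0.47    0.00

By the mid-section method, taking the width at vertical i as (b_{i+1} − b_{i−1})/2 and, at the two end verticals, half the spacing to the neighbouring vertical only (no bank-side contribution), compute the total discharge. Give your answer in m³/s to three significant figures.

w_2 = (1.34 − 0.00)/2 = 0.67 m; q_2 = 0.46 × 0.55 × 0.67 = 0.1695 m³/s
w_3 = (2.18 − 0.69)/2 = 0.745 m; q_3 = 0.61 × 1.03 × 0.745 = 0.4681 m³/s
w_4 = (3.76 − 1.34)/2 = 1.21 m; q_4 = 0.70 × 0.97 × 1.21 = 0.8216 m³/s
w_5 = (5.13 − 2.18)/2 = 1.475 m; q_5 = 0.63 × 0.96 × 1.475 = 0.8921 m³/s
w_6 = (5.81 − 3.76)/2 = 1.025 m; q_6 = 0.47 × 0.57 × 1.025 = 0.2746 m³/s
Stations 1, 7 contribute zero (depth or velocity is 0).
Q = Σ qᵢ = 2.626 m³/s

2.63 m³/s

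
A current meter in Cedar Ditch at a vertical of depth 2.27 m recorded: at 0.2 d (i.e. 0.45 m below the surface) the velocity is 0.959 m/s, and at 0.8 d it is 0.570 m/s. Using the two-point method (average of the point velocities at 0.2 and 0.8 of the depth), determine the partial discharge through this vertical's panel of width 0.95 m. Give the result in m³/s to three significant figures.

1.65 m³/s

v̄ = (0.959 + 0.570) / 2 = 0.7645 m/s
q = v̄ × d × w = 0.7645 × 2.27 × 0.95 = 1.649 m³/s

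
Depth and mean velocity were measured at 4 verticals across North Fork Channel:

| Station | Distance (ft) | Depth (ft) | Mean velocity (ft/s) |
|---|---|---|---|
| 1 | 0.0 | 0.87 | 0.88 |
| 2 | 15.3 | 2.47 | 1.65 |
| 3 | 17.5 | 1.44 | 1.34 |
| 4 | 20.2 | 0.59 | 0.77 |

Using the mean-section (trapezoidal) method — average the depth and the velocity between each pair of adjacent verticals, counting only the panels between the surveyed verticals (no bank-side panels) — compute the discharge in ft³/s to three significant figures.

Panel 1-2: Δb = 15.3 ft, d̄ = (0.87+2.47)/2 = 1.67, v̄ = (0.88+1.65)/2 = 1.265 → q = 15.3×1.67×1.265 = 32.32 ft³/s
Panel 2-3: Δb = 2.2 ft, d̄ = (2.47+1.44)/2 = 1.955, v̄ = (1.65+1.34)/2 = 1.495 → q = 2.2×1.955×1.495 = 6.430 ft³/s
Panel 3-4: Δb = 2.7 ft, d̄ = (1.44+0.59)/2 = 1.015, v̄ = (1.34+0.77)/2 = 1.055 → q = 2.7×1.015×1.055 = 2.891 ft³/s
Q = Σ q = 41.64 ft³/s

41.6 ft³/s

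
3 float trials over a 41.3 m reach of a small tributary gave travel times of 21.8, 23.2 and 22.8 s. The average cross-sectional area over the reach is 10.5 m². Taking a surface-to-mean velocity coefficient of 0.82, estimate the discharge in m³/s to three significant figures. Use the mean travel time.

t̄ = (21.8 + 23.2 + 22.8) / 3 = 22.6 s
v_surface = L / t̄ = 41.3 / 22.6 = 1.827 m/s
v_mean = 0.82 × 1.827 = 1.498 m/s
Q = A × v_mean = 10.5 × 1.498 = 15.73 m³/s

15.7 m³/s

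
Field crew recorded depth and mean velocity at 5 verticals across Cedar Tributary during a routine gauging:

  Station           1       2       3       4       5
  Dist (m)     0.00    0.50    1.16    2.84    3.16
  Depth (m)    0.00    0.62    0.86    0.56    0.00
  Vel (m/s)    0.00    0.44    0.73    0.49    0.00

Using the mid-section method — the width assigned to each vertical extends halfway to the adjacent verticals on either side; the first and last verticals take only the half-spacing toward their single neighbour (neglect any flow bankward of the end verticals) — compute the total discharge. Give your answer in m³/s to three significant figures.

1.17 m³/s

w_2 = (1.16 − 0.00)/2 = 0.58 m; q_2 = 0.44 × 0.62 × 0.58 = 0.1582 m³/s
w_3 = (2.84 − 0.50)/2 = 1.17 m; q_3 = 0.73 × 0.86 × 1.17 = 0.7345 m³/s
w_4 = (3.16 − 1.16)/2 = 1 m; q_4 = 0.49 × 0.56 × 1 = 0.2744 m³/s
Stations 1, 5 contribute zero (depth or velocity is 0).
Q = Σ qᵢ = 1.167 m³/s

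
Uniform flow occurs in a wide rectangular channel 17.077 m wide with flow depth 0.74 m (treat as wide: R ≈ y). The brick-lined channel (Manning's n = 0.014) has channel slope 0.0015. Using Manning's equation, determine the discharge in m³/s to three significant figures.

A = b·y = 17.077 × 0.74 = 12.64 m²
Wide channel: R ≈ y = 0.74 m
Q = (1/n)·A·R^(2/3)·S^(1/2) = (1/0.014) × 12.64 × 0.7400^(2/3) × 0.0015^(1/2) = 28.60 m³/s

28.6 m³/s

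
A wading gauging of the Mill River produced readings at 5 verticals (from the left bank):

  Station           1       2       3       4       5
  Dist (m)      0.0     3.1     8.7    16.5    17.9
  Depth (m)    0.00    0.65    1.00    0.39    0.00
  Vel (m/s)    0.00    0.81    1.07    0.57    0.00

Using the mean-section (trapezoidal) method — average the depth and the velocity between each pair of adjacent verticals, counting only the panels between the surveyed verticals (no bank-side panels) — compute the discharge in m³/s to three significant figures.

Panel 1-2: Δb = 3.1 m, d̄ = (0.00+0.65)/2 = 0.325, v̄ = (0.00+0.81)/2 = 0.405 → q = 3.1×0.325×0.405 = 0.4080 m³/s
Panel 2-3: Δb = 5.6 m, d̄ = (0.65+1.00)/2 = 0.825, v̄ = (0.81+1.07)/2 = 0.94 → q = 5.6×0.825×0.94 = 4.343 m³/s
Panel 3-4: Δb = 7.8 m, d̄ = (1.00+0.39)/2 = 0.695, v̄ = (1.07+0.57)/2 = 0.82 → q = 7.8×0.695×0.82 = 4.445 m³/s
Panel 4-5: Δb = 1.4 m, d̄ = (0.39+0.00)/2 = 0.195, v̄ = (0.57+0.00)/2 = 0.285 → q = 1.4×0.195×0.285 = 0.07781 m³/s
Q = Σ q = 9.274 m³/s

9.27 m³/s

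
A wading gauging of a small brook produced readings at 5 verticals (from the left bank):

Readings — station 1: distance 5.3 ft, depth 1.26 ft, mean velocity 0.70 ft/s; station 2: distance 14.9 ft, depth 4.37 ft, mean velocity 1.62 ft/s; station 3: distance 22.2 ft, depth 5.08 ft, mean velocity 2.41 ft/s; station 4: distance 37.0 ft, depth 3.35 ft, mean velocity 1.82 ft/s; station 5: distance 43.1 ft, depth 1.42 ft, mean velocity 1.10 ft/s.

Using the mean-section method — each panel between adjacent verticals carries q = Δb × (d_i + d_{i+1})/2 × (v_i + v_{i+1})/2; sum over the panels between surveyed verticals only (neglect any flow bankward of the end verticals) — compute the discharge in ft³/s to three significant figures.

Panel 1-2: Δb = 9.6 ft, d̄ = (1.26+4.37)/2 = 2.815, v̄ = (0.70+1.62)/2 = 1.16 → q = 9.6×2.815×1.16 = 31.35 ft³/s
Panel 2-3: Δb = 7.3 ft, d̄ = (4.37+5.08)/2 = 4.725, v̄ = (1.62+2.41)/2 = 2.015 → q = 7.3×4.725×2.015 = 69.50 ft³/s
Panel 3-4: Δb = 14.8 ft, d̄ = (5.08+3.35)/2 = 4.215, v̄ = (2.41+1.82)/2 = 2.115 → q = 14.8×4.215×2.115 = 131.9 ft³/s
Panel 4-5: Δb = 6.1 ft, d̄ = (3.35+1.42)/2 = 2.385, v̄ = (1.82+1.10)/2 = 1.46 → q = 6.1×2.385×1.46 = 21.24 ft³/s
Q = Σ q = 254.0 ft³/s

254 ft³/s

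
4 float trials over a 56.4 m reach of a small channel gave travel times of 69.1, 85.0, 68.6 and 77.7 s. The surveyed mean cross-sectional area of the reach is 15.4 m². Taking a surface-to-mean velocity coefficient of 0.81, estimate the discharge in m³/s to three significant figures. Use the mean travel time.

t̄ = (69.1 + 85.0 + 68.6 + 77.7) / 4 = 75.1 s
v_surface = L / t̄ = 56.4 / 75.1 = 0.7510 m/s
v_mean = 0.81 × 0.7510 = 0.6083 m/s
Q = A × v_mean = 15.4 × 0.6083 = 9.368 m³/s

9.37 m³/s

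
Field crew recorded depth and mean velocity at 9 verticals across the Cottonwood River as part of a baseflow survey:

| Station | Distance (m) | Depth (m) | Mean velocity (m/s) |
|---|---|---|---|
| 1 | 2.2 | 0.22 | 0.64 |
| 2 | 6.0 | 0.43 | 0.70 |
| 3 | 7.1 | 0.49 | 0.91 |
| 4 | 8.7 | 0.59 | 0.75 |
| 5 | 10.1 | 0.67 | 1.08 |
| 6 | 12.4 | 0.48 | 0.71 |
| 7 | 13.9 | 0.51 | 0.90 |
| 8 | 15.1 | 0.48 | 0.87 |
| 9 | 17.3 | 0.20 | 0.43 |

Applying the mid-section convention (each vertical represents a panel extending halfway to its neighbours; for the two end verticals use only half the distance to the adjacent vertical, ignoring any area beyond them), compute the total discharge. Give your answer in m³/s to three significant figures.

w_1 = (6.0 − 2.2)/2 = 1.9 m; q_1 = 0.64 × 0.22 × 1.9 = 0.2675 m³/s
w_2 = (7.1 − 2.2)/2 = 2.45 m; q_2 = 0.70 × 0.43 × 2.45 = 0.7375 m³/s
w_3 = (8.7 − 6.0)/2 = 1.35 m; q_3 = 0.91 × 0.49 × 1.35 = 0.6020 m³/s
w_4 = (10.1 − 7.1)/2 = 1.5 m; q_4 = 0.75 × 0.59 × 1.5 = 0.6638 m³/s
w_5 = (12.4 − 8.7)/2 = 1.85 m; q_5 = 1.08 × 0.67 × 1.85 = 1.339 m³/s
w_6 = (13.9 − 10.1)/2 = 1.9 m; q_6 = 0.71 × 0.48 × 1.9 = 0.6475 m³/s
w_7 = (15.1 − 12.4)/2 = 1.35 m; q_7 = 0.90 × 0.51 × 1.35 = 0.6197 m³/s
w_8 = (17.3 − 13.9)/2 = 1.7 m; q_8 = 0.87 × 0.48 × 1.7 = 0.7099 m³/s
w_9 = (17.3 − 15.1)/2 = 1.1 m; q_9 = 0.43 × 0.20 × 1.1 = 0.09460 m³/s
Q = Σ qᵢ = 5.681 m³/s

5.68 m³/s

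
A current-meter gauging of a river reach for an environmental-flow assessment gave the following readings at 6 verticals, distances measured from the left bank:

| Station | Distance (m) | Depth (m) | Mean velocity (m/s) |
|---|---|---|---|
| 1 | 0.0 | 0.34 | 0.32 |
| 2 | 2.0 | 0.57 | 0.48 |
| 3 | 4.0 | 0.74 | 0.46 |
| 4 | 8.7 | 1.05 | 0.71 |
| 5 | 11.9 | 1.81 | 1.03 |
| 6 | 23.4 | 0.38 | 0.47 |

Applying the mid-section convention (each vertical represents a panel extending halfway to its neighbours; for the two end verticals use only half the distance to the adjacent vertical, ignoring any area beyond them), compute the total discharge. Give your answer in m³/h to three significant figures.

70100 m³/h

w_1 = (2.0 − 0.0)/2 = 1 m; q_1 = 0.32 × 0.34 × 1 = 0.1088 m³/s
w_2 = (4.0 − 0.0)/2 = 2 m; q_2 = 0.48 × 0.57 × 2 = 0.5472 m³/s
w_3 = (8.7 − 2.0)/2 = 3.35 m; q_3 = 0.46 × 0.74 × 3.35 = 1.140 m³/s
w_4 = (11.9 − 4.0)/2 = 3.95 m; q_4 = 0.71 × 1.05 × 3.95 = 2.945 m³/s
w_5 = (23.4 − 8.7)/2 = 7.35 m; q_5 = 1.03 × 1.81 × 7.35 = 13.70 m³/s
w_6 = (23.4 − 11.9)/2 = 5.75 m; q_6 = 0.47 × 0.38 × 5.75 = 1.027 m³/s
Q = Σ qᵢ = 19.47 m³/s
= 19.47 × 3600 = 70090 m³/h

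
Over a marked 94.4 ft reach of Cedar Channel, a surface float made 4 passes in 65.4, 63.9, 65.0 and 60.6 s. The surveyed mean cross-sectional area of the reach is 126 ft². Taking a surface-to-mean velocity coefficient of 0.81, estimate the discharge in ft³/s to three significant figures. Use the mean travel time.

t̄ = (65.4 + 63.9 + 65.0 + 60.6) / 4 = 63.725 s
v_surface = L / t̄ = 94.4 / 63.725 = 1.481 ft/s
v_mean = 0.81 × 1.481 = 1.200 ft/s
Q = A × v_mean = 126 × 1.200 = 151.2 ft³/s

151 ft³/s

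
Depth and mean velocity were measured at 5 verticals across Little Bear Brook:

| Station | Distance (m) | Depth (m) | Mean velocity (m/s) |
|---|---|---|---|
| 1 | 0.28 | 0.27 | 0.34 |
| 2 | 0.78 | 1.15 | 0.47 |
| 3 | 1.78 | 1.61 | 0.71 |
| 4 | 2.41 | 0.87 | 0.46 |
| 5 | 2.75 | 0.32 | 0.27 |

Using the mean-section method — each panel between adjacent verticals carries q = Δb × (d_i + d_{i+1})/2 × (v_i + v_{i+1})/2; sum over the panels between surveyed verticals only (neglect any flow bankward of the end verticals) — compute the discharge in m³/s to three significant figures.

Panel 1-2: Δb = 0.5 m, d̄ = (0.27+1.15)/2 = 0.71, v̄ = (0.34+0.47)/2 = 0.405 → q = 0.5×0.71×0.405 = 0.1438 m³/s
Panel 2-3: Δb = 1 m, d̄ = (1.15+1.61)/2 = 1.38, v̄ = (0.47+0.71)/2 = 0.59 → q = 1×1.38×0.59 = 0.8142 m³/s
Panel 3-4: Δb = 0.63 m, d̄ = (1.61+0.87)/2 = 1.24, v̄ = (0.71+0.46)/2 = 0.585 → q = 0.63×1.24×0.585 = 0.4570 m³/s
Panel 4-5: Δb = 0.34 m, d̄ = (0.87+0.32)/2 = 0.595, v̄ = (0.46+0.27)/2 = 0.365 → q = 0.34×0.595×0.365 = 0.07384 m³/s
Q = Σ q = 1.489 m³/s

1.49 m³/s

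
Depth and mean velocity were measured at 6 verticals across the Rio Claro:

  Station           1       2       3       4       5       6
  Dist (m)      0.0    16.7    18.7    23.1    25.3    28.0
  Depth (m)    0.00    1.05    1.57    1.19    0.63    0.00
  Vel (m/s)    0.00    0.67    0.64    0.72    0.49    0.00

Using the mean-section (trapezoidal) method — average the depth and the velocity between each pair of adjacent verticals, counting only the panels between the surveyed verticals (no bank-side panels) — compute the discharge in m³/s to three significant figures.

10.2 m³/s

Panel 1-2: Δb = 16.7 m, d̄ = (0.00+1.05)/2 = 0.525, v̄ = (0.00+0.67)/2 = 0.335 → q = 16.7×0.525×0.335 = 2.937 m³/s
Panel 2-3: Δb = 2 m, d̄ = (1.05+1.57)/2 = 1.31, v̄ = (0.67+0.64)/2 = 0.655 → q = 2×1.31×0.655 = 1.716 m³/s
Panel 3-4: Δb = 4.4 m, d̄ = (1.57+1.19)/2 = 1.38, v̄ = (0.64+0.72)/2 = 0.68 → q = 4.4×1.38×0.68 = 4.129 m³/s
Panel 4-5: Δb = 2.2 m, d̄ = (1.19+0.63)/2 = 0.91, v̄ = (0.72+0.49)/2 = 0.605 → q = 2.2×0.91×0.605 = 1.211 m³/s
Panel 5-6: Δb = 2.7 m, d̄ = (0.63+0.00)/2 = 0.315, v̄ = (0.49+0.00)/2 = 0.245 → q = 2.7×0.315×0.245 = 0.2084 m³/s
Q = Σ q = 10.20 m³/s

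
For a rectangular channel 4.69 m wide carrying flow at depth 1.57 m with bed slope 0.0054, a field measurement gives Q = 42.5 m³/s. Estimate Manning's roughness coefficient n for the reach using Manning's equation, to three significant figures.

0.0122

A = b·y = 4.69 × 1.57 = 7.363 m²
P = b + 2y = 4.69 + 2×1.57 = 7.830 m
R = A/P = 7.363/7.830 = 0.9404 m
n = (1/Q)·A·R^(2/3)·S^(1/2) = (1/42.5) × 7.363 × 0.9599 × 0.07348 = 0.01222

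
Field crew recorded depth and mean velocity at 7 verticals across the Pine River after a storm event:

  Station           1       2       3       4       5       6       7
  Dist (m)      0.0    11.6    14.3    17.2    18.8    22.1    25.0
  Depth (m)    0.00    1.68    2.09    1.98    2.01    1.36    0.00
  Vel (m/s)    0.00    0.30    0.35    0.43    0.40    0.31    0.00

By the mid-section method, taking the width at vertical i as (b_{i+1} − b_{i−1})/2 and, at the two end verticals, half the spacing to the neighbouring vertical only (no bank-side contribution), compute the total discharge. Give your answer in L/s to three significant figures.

10800 L/s

w_2 = (14.3 − 0.0)/2 = 7.15 m; q_2 = 0.30 × 1.68 × 7.15 = 3.604 m³/s
w_3 = (17.2 − 11.6)/2 = 2.8 m; q_3 = 0.35 × 2.09 × 2.8 = 2.048 m³/s
w_4 = (18.8 − 14.3)/2 = 2.25 m; q_4 = 0.43 × 1.98 × 2.25 = 1.916 m³/s
w_5 = (22.1 − 17.2)/2 = 2.45 m; q_5 = 0.40 × 2.01 × 2.45 = 1.970 m³/s
w_6 = (25.0 − 18.8)/2 = 3.1 m; q_6 = 0.31 × 1.36 × 3.1 = 1.307 m³/s
Stations 1, 7 contribute zero (depth or velocity is 0).
Q = Σ qᵢ = 10.84 m³/s
= 10.84 × 1000 = 10840 L/s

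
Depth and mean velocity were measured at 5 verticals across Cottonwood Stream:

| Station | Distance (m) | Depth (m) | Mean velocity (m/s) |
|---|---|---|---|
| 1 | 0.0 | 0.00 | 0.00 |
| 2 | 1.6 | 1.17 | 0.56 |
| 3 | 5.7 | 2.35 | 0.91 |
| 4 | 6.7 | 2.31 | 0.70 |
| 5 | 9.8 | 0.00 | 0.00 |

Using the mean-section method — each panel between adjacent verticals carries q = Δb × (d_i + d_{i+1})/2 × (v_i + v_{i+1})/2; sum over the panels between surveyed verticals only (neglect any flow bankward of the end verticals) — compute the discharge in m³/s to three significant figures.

Panel 1-2: Δb = 1.6 m, d̄ = (0.00+1.17)/2 = 0.585, v̄ = (0.00+0.56)/2 = 0.28 → q = 1.6×0.585×0.28 = 0.2621 m³/s
Panel 2-3: Δb = 4.1 m, d̄ = (1.17+2.35)/2 = 1.76, v̄ = (0.56+0.91)/2 = 0.735 → q = 4.1×1.76×0.735 = 5.304 m³/s
Panel 3-4: Δb = 1 m, d̄ = (2.35+2.31)/2 = 2.33, v̄ = (0.91+0.70)/2 = 0.805 → q = 1×2.33×0.805 = 1.876 m³/s
Panel 4-5: Δb = 3.1 m, d̄ = (2.31+0.00)/2 = 1.155, v̄ = (0.70+0.00)/2 = 0.35 → q = 3.1×1.155×0.35 = 1.253 m³/s
Q = Σ q = 8.695 m³/s

8.69 m³/s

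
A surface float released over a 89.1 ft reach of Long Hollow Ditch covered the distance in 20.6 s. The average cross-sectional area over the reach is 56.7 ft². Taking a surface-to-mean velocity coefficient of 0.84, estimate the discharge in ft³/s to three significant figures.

v_surface = L / t̄ = 89.1 / 20.6 = 4.325 ft/s
v_mean = 0.84 × 4.325 = 3.633 ft/s
Q = A × v_mean = 56.7 × 3.633 = 206.0 ft³/s

206 ft³/s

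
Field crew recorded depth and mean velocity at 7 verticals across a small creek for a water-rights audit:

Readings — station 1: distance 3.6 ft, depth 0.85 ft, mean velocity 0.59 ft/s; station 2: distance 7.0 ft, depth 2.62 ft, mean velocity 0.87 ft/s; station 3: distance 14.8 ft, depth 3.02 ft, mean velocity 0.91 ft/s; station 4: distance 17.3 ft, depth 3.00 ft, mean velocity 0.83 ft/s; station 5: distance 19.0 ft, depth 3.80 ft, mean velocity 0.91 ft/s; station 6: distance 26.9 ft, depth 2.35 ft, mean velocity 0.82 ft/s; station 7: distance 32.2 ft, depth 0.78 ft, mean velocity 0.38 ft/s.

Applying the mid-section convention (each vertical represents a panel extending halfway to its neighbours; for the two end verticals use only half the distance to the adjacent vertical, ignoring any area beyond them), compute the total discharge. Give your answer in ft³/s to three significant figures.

w_1 = (7.0 − 3.6)/2 = 1.7 ft; q_1 = 0.59 × 0.85 × 1.7 = 0.8526 ft³/s
w_2 = (14.8 − 3.6)/2 = 5.6 ft; q_2 = 0.87 × 2.62 × 5.6 = 12.76 ft³/s
w_3 = (17.3 − 7.0)/2 = 5.15 ft; q_3 = 0.91 × 3.02 × 5.15 = 14.15 ft³/s
w_4 = (19.0 − 14.8)/2 = 2.1 ft; q_4 = 0.83 × 3.00 × 2.1 = 5.229 ft³/s
w_5 = (26.9 − 17.3)/2 = 4.8 ft; q_5 = 0.91 × 3.80 × 4.8 = 16.60 ft³/s
w_6 = (32.2 − 19.0)/2 = 6.6 ft; q_6 = 0.82 × 2.35 × 6.6 = 12.72 ft³/s
w_7 = (32.2 − 26.9)/2 = 2.65 ft; q_7 = 0.38 × 0.78 × 2.65 = 0.7855 ft³/s
Q = Σ qᵢ = 63.10 ft³/s

63.1 ft³/s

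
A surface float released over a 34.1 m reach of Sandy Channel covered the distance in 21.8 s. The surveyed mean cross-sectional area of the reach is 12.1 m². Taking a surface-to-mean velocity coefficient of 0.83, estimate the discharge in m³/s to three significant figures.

15.7 m³/s

v_surface = L / t̄ = 34.1 / 21.8 = 1.564 m/s
v_mean = 0.83 × 1.564 = 1.298 m/s
Q = A × v_mean = 12.1 × 1.298 = 15.71 m³/s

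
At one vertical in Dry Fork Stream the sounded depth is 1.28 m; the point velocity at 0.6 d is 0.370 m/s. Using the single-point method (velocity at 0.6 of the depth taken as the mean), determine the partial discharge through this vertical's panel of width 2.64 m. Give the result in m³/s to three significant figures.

v̄ = v₀.₆ = 0.370 m/s
q = v̄ × d × w = 0.3700 × 1.28 × 2.64 = 1.250 m³/s

1.25 m³/s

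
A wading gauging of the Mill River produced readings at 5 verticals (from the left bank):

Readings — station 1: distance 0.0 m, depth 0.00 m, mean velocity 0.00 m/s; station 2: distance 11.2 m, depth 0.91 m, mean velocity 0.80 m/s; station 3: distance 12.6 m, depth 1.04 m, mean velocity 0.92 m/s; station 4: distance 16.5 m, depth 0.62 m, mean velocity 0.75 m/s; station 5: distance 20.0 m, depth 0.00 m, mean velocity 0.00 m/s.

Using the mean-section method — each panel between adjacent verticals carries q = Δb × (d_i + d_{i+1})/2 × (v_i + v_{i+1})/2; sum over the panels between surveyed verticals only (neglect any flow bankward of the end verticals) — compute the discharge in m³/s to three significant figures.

Panel 1-2: Δb = 11.2 m, d̄ = (0.00+0.91)/2 = 0.455, v̄ = (0.00+0.80)/2 = 0.4 → q = 11.2×0.455×0.4 = 2.038 m³/s
Panel 2-3: Δb = 1.4 m, d̄ = (0.91+1.04)/2 = 0.975, v̄ = (0.80+0.92)/2 = 0.86 → q = 1.4×0.975×0.86 = 1.174 m³/s
Panel 3-4: Δb = 3.9 m, d̄ = (1.04+0.62)/2 = 0.83, v̄ = (0.92+0.75)/2 = 0.835 → q = 3.9×0.83×0.835 = 2.703 m³/s
Panel 4-5: Δb = 3.5 m, d̄ = (0.62+0.00)/2 = 0.31, v̄ = (0.75+0.00)/2 = 0.375 → q = 3.5×0.31×0.375 = 0.4069 m³/s
Q = Σ q = 6.322 m³/s

6.32 m³/s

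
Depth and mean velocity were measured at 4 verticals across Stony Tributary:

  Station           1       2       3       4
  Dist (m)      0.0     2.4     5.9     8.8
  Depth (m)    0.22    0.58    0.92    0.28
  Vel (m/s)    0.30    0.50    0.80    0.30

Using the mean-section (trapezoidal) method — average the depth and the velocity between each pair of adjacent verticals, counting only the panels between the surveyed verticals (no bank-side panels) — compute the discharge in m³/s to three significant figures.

3.05 m³/s

Panel 1-2: Δb = 2.4 m, d̄ = (0.22+0.58)/2 = 0.4, v̄ = (0.30+0.50)/2 = 0.4 → q = 2.4×0.4×0.4 = 0.3840 m³/s
Panel 2-3: Δb = 3.5 m, d̄ = (0.58+0.92)/2 = 0.75, v̄ = (0.50+0.80)/2 = 0.65 → q = 3.5×0.75×0.65 = 1.706 m³/s
Panel 3-4: Δb = 2.9 m, d̄ = (0.92+0.28)/2 = 0.6, v̄ = (0.80+0.30)/2 = 0.55 → q = 2.9×0.6×0.55 = 0.9570 m³/s
Q = Σ q = 3.047 m³/s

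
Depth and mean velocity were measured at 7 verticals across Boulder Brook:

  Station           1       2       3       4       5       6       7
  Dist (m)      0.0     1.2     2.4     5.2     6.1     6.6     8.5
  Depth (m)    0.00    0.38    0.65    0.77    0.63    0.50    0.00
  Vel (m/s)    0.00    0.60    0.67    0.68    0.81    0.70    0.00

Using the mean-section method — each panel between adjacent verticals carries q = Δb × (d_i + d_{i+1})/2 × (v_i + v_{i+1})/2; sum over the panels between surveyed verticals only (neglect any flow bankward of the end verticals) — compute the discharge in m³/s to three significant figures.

Panel 1-2: Δb = 1.2 m, d̄ = (0.00+0.38)/2 = 0.19, v̄ = (0.00+0.60)/2 = 0.3 → q = 1.2×0.19×0.3 = 0.06840 m³/s
Panel 2-3: Δb = 1.2 m, d̄ = (0.38+0.65)/2 = 0.515, v̄ = (0.60+0.67)/2 = 0.635 → q = 1.2×0.515×0.635 = 0.3924 m³/s
Panel 3-4: Δb = 2.8 m, d̄ = (0.65+0.77)/2 = 0.71, v̄ = (0.67+0.68)/2 = 0.675 → q = 2.8×0.71×0.675 = 1.342 m³/s
Panel 4-5: Δb = 0.9 m, d̄ = (0.77+0.63)/2 = 0.7, v̄ = (0.68+0.81)/2 = 0.745 → q = 0.9×0.7×0.745 = 0.4694 m³/s
Panel 5-6: Δb = 0.5 m, d̄ = (0.63+0.50)/2 = 0.565, v̄ = (0.81+0.70)/2 = 0.755 → q = 0.5×0.565×0.755 = 0.2133 m³/s
Panel 6-7: Δb = 1.9 m, d̄ = (0.50+0.00)/2 = 0.25, v̄ = (0.70+0.00)/2 = 0.35 → q = 1.9×0.25×0.35 = 0.1663 m³/s
Q = Σ q = 2.652 m³/s

2.65 m³/s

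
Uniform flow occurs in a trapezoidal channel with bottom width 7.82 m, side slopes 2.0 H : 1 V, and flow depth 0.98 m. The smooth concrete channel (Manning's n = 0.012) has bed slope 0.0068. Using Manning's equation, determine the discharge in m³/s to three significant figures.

56.1 m³/s

A = (b + z·y)·y = (7.82 + 2.0×0.98)×0.98 = 9.584 m²
P = b + 2y√(1+z²) = 7.82 + 2×0.98×√(1+2.0²) = 12.20 m
R = A/P = 9.584/12.20 = 0.7854 m
Q = (1/n)·A·R^(2/3)·S^(1/2) = (1/0.012) × 9.584 × 0.7854^(2/3) × 0.0068^(1/2) = 56.07 m³/s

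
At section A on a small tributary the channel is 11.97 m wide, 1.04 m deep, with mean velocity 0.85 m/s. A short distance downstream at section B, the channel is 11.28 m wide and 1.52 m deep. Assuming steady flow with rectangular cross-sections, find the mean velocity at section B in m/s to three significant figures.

0.617 m/s

Q = A₁V₁ = (11.97×1.04) × 0.85 = 10.58 m³/s
A₂ = 11.28 × 1.52 = 17.15 m²
V₂ = Q/A₂ = 10.58/17.15 = 0.6172 m/s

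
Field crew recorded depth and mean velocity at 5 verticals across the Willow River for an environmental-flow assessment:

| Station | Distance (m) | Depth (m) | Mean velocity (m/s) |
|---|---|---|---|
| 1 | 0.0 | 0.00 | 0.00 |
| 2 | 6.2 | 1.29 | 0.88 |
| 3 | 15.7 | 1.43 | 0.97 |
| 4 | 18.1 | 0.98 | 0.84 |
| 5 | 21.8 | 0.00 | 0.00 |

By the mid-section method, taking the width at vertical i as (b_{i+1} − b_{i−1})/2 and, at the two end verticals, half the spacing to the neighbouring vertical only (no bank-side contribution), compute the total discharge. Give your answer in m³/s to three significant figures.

w_2 = (15.7 − 0.0)/2 = 7.85 m; q_2 = 0.88 × 1.29 × 7.85 = 8.911 m³/s
w_3 = (18.1 − 6.2)/2 = 5.95 m; q_3 = 0.97 × 1.43 × 5.95 = 8.253 m³/s
w_4 = (21.8 − 15.7)/2 = 3.05 m; q_4 = 0.84 × 0.98 × 3.05 = 2.511 m³/s
Stations 1, 5 contribute zero (depth or velocity is 0).
Q = Σ qᵢ = 19.68 m³/s

19.7 m³/s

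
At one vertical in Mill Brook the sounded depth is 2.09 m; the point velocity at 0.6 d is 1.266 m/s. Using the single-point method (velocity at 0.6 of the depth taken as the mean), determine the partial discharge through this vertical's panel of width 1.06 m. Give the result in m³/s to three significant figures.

2.80 m³/s

v̄ = v₀.₆ = 1.266 m/s
q = v̄ × d × w = 1.266 × 2.09 × 1.06 = 2.805 m³/s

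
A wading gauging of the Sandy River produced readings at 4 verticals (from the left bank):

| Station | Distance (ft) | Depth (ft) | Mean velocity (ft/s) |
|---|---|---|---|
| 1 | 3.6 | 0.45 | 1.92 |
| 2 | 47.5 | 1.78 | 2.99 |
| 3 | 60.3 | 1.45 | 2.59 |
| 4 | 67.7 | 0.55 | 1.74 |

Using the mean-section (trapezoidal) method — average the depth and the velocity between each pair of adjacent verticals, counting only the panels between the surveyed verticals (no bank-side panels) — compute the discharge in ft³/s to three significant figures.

Panel 1-2: Δb = 43.9 ft, d̄ = (0.45+1.78)/2 = 1.115, v̄ = (1.92+2.99)/2 = 2.455 → q = 43.9×1.115×2.455 = 120.2 ft³/s
Panel 2-3: Δb = 12.8 ft, d̄ = (1.78+1.45)/2 = 1.615, v̄ = (2.99+2.59)/2 = 2.79 → q = 12.8×1.615×2.79 = 57.67 ft³/s
Panel 3-4: Δb = 7.4 ft, d̄ = (1.45+0.55)/2 = 1, v̄ = (2.59+1.74)/2 = 2.165 → q = 7.4×1×2.165 = 16.02 ft³/s
Q = Σ q = 193.9 ft³/s

194 ft³/s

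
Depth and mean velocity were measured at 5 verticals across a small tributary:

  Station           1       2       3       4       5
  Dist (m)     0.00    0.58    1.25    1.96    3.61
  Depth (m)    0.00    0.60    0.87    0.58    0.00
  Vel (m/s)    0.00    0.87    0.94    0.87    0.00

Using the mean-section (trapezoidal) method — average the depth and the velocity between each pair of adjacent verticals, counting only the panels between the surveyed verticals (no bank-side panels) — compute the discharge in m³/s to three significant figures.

1.20 m³/s

Panel 1-2: Δb = 0.58 m, d̄ = (0.00+0.60)/2 = 0.3, v̄ = (0.00+0.87)/2 = 0.435 → q = 0.58×0.3×0.435 = 0.07569 m³/s
Panel 2-3: Δb = 0.67 m, d̄ = (0.60+0.87)/2 = 0.735, v̄ = (0.87+0.94)/2 = 0.905 → q = 0.67×0.735×0.905 = 0.4457 m³/s
Panel 3-4: Δb = 0.71 m, d̄ = (0.87+0.58)/2 = 0.725, v̄ = (0.94+0.87)/2 = 0.905 → q = 0.71×0.725×0.905 = 0.4658 m³/s
Panel 4-5: Δb = 1.65 m, d̄ = (0.58+0.00)/2 = 0.29, v̄ = (0.87+0.00)/2 = 0.435 → q = 1.65×0.29×0.435 = 0.2081 m³/s
Q = Σ q = 1.195 m³/s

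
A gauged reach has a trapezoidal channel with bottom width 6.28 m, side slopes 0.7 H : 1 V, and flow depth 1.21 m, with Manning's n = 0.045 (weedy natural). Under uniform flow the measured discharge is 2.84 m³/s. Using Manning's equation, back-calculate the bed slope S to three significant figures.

A = (b + z·y)·y = (6.28 + 0.7×1.21)×1.21 = 8.624 m²
P = b + 2y√(1+z²) = 6.28 + 2×1.21×√(1+0.7²) = 9.234 m
R = A/P = 8.624/9.234 = 0.9339 m
S = (Q·n / (1·A·R^(2/3)))² = (2.84×0.045 / (1×8.624×0.9554))² = 0.0002406

0.000241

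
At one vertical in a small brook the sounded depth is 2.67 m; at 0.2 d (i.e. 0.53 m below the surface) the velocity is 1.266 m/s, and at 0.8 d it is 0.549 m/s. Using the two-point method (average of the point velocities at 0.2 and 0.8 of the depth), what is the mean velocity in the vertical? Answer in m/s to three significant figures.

v̄ = (1.266 + 0.549) / 2 = 0.9075 m/s

0.908 m/s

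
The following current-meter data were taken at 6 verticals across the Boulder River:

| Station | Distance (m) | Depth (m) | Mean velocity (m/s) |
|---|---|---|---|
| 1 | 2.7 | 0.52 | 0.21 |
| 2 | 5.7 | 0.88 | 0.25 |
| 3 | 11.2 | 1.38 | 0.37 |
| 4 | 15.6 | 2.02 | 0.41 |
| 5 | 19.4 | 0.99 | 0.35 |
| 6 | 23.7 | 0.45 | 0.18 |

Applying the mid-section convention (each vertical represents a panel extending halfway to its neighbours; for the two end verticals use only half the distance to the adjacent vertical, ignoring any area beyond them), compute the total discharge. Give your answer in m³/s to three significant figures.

8.60 m³/s

w_1 = (5.7 − 2.7)/2 = 1.5 m; q_1 = 0.21 × 0.52 × 1.5 = 0.1638 m³/s
w_2 = (11.2 − 2.7)/2 = 4.25 m; q_2 = 0.25 × 0.88 × 4.25 = 0.9350 m³/s
w_3 = (15.6 − 5.7)/2 = 4.95 m; q_3 = 0.37 × 1.38 × 4.95 = 2.527 m³/s
w_4 = (19.4 − 11.2)/2 = 4.1 m; q_4 = 0.41 × 2.02 × 4.1 = 3.396 m³/s
w_5 = (23.7 − 15.6)/2 = 4.05 m; q_5 = 0.35 × 0.99 × 4.05 = 1.403 m³/s
w_6 = (23.7 − 19.4)/2 = 2.15 m; q_6 = 0.18 × 0.45 × 2.15 = 0.1742 m³/s
Q = Σ qᵢ = 8.599 m³/s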